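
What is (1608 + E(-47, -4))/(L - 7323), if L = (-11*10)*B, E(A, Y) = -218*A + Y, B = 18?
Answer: -3950/3101 ≈ -1.2738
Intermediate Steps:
E(A, Y) = Y - 218*A
L = -1980 (L = -11*10*18 = -110*18 = -1980)
(1608 + E(-47, -4))/(L - 7323) = (1608 + (-4 - 218*(-47)))/(-1980 - 7323) = (1608 + (-4 + 10246))/(-9303) = (1608 + 10242)*(-1/9303) = 11850*(-1/9303) = -3950/3101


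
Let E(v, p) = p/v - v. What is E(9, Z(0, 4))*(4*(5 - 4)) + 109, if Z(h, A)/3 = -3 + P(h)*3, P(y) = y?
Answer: 69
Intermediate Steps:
Z(h, A) = -9 + 9*h (Z(h, A) = 3*(-3 + h*3) = 3*(-3 + 3*h) = -9 + 9*h)
E(v, p) = -v + p/v
E(9, Z(0, 4))*(4*(5 - 4)) + 109 = (-1*9 + (-9 + 9*0)/9)*(4*(5 - 4)) + 109 = (-9 + (-9 + 0)*(⅑))*(4*1) + 109 = (-9 - 9*⅑)*4 + 109 = (-9 - 1)*4 + 109 = -10*4 + 109 = -40 + 109 = 69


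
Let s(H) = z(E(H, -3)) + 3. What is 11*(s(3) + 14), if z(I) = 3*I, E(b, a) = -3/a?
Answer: 220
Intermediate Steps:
s(H) = 6 (s(H) = 3*(-3/(-3)) + 3 = 3*(-3*(-⅓)) + 3 = 3*1 + 3 = 3 + 3 = 6)
11*(s(3) + 14) = 11*(6 + 14) = 11*20 = 220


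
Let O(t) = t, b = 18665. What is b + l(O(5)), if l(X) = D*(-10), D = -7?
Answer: 18735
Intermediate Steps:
l(X) = 70 (l(X) = -7*(-10) = 70)
b + l(O(5)) = 18665 + 70 = 18735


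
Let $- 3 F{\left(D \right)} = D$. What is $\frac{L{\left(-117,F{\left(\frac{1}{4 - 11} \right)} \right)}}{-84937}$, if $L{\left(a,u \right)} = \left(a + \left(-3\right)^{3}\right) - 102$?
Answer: $\frac{246}{84937} \approx 0.0028963$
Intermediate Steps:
$F{\left(D \right)} = - \frac{D}{3}$
$L{\left(a,u \right)} = -129 + a$ ($L{\left(a,u \right)} = \left(a - 27\right) - 102 = \left(-27 + a\right) - 102 = -129 + a$)
$\frac{L{\left(-117,F{\left(\frac{1}{4 - 11} \right)} \right)}}{-84937} = \frac{-129 - 117}{-84937} = \left(-246\right) \left(- \frac{1}{84937}\right) = \frac{246}{84937}$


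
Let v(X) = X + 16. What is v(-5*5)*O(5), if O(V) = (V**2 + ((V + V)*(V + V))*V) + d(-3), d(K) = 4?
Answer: -4761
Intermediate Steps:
v(X) = 16 + X
O(V) = 4 + V**2 + 4*V**3 (O(V) = (V**2 + ((V + V)*(V + V))*V) + 4 = (V**2 + ((2*V)*(2*V))*V) + 4 = (V**2 + (4*V**2)*V) + 4 = (V**2 + 4*V**3) + 4 = 4 + V**2 + 4*V**3)
v(-5*5)*O(5) = (16 - 5*5)*(4 + 5**2 + 4*5**3) = (16 - 25)*(4 + 25 + 4*125) = -9*(4 + 25 + 500) = -9*529 = -4761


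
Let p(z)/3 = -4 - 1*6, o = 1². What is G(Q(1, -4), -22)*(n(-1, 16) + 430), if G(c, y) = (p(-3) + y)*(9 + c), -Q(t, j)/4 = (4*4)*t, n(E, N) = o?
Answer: 1232660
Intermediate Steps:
o = 1
p(z) = -30 (p(z) = 3*(-4 - 1*6) = 3*(-4 - 6) = 3*(-10) = -30)
n(E, N) = 1
Q(t, j) = -64*t (Q(t, j) = -4*4*4*t = -64*t)
G(c, y) = (-30 + y)*(9 + c)
G(Q(1, -4), -22)*(n(-1, 16) + 430) = (-270 - (-1920) + 9*(-22) - 64*1*(-22))*(1 + 430) = (-270 - 30*(-64) - 198 - 64*(-22))*431 = (-270 + 1920 - 198 + 1408)*431 = 2860*431 = 1232660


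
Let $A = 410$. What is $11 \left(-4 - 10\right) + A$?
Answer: $256$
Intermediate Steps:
$11 \left(-4 - 10\right) + A = 11 \left(-4 - 10\right) + 410 = 11 \left(-14\right) + 410 = -154 + 410 = 256$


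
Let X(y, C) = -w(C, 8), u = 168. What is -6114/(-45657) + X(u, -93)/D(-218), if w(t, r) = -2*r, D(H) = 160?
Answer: 35599/152190 ≈ 0.23391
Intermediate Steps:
X(y, C) = 16 (X(y, C) = -(-2)*8 = -1*(-16) = 16)
-6114/(-45657) + X(u, -93)/D(-218) = -6114/(-45657) + 16/160 = -6114*(-1/45657) + 16*(1/160) = 2038/15219 + 1/10 = 35599/152190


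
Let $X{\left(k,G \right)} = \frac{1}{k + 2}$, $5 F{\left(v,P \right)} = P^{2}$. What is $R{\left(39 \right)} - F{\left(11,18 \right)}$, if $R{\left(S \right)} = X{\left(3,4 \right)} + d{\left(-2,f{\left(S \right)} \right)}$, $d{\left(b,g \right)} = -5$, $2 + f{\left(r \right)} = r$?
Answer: $- \frac{348}{5} \approx -69.6$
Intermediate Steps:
$F{\left(v,P \right)} = \frac{P^{2}}{5}$
$f{\left(r \right)} = -2 + r$
$X{\left(k,G \right)} = \frac{1}{2 + k}$
$R{\left(S \right)} = - \frac{24}{5}$ ($R{\left(S \right)} = \frac{1}{2 + 3} - 5 = \frac{1}{5} - 5 = - \frac{24}{5}$)
$R{\left(39 \right)} - F{\left(11,18 \right)} = - \frac{24}{5} - \frac{18^{2}}{5} = - \frac{24}{5} - \frac{1}{5} \cdot 324 = - \frac{24}{5} - \frac{324}{5} = - \frac{348}{5}$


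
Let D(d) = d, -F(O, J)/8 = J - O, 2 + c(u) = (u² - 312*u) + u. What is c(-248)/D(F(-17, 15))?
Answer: -69315/128 ≈ -541.52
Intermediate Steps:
c(u) = -2 + u² - 311*u (c(u) = -2 + ((u² - 312*u) + u) = -2 + (u² - 311*u) = -2 + u² - 311*u)
F(O, J) = -8*J + 8*O (F(O, J) = -8*(J - O) = -8*J + 8*O)
c(-248)/D(F(-17, 15)) = (-2 + (-248)² - 311*(-248))/(-8*15 + 8*(-17)) = (-2 + 61504 + 77128)/(-120 - 136) = 138630/(-256) = 138630*(-1/256) = -69315/128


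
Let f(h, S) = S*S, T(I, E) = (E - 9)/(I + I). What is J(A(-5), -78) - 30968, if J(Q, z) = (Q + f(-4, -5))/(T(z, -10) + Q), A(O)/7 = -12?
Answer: -405207076/13085 ≈ -30967.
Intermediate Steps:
T(I, E) = (-9 + E)/(2*I) (T(I, E) = (-9 + E)/((2*I)) = (-9 + E)*(1/(2*I)) = (-9 + E)/(2*I))
f(h, S) = S²
A(O) = -84 (A(O) = 7*(-12) = -84)
J(Q, z) = (25 + Q)/(Q - 19/(2*z)) (J(Q, z) = (Q + (-5)²)/((-9 - 10)/(2*z) + Q) = (Q + 25)/((½)*(-19)/z + Q) = (25 + Q)/(-19/(2*z) + Q) = (25 + Q)/(Q - 19/(2*z)))
J(A(-5), -78) - 30968 = 2*(-78)*(25 - 84)/(-19 + 2*(-84)*(-78)) - 30968 = 2*(-78)*(-59)/(-19 + 13104) - 30968 = 2*(-78)*(-59)/13085 - 30968 = 2*(-78)*(1/13085)*(-59) - 30968 = 9204/13085 - 30968 = -405207076/13085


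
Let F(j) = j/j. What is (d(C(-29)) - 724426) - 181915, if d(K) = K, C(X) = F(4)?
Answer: -906340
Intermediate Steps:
F(j) = 1
C(X) = 1
(d(C(-29)) - 724426) - 181915 = (1 - 724426) - 181915 = -724425 - 181915 = -906340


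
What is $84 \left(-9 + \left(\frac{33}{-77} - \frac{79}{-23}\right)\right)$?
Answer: $- \frac{11580}{23} \approx -503.48$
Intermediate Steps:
$84 \left(-9 + \left(\frac{33}{-77} - \frac{79}{-23}\right)\right) = 84 \left(-9 + \left(33 \left(- \frac{1}{77}\right) - - \frac{79}{23}\right)\right) = 84 \left(-9 + \left(- \frac{3}{7} + \frac{79}{23}\right)\right) = 84 \left(-9 + \frac{484}{161}\right) = 84 \left(- \frac{965}{161}\right) = - \frac{11580}{23}$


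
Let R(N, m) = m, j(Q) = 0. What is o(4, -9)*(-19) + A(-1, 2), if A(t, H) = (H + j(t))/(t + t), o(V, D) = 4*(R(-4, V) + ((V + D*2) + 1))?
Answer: 683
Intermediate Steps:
o(V, D) = 4 + 8*D + 8*V (o(V, D) = 4*(V + ((V + D*2) + 1)) = 4*(V + ((V + 2*D) + 1)) = 4*(V + (1 + V + 2*D)) = 4*(1 + 2*D + 2*V) = 4 + 8*D + 8*V)
A(t, H) = H/(2*t) (A(t, H) = (H + 0)/(t + t) = H/((2*t)) = H*(1/(2*t)) = H/(2*t))
o(4, -9)*(-19) + A(-1, 2) = (4 + 8*(-9) + 8*4)*(-19) + (½)*2/(-1) = (4 - 72 + 32)*(-19) + (½)*2*(-1) = -36*(-19) - 1 = 684 - 1 = 683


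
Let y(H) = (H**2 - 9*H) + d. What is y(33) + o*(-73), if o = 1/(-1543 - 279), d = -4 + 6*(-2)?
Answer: 1413945/1822 ≈ 776.04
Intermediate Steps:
d = -16 (d = -4 - 12 = -16)
y(H) = -16 + H**2 - 9*H (y(H) = (H**2 - 9*H) - 16 = -16 + H**2 - 9*H)
o = -1/1822 (o = 1/(-1822) = -1/1822 ≈ -0.00054885)
y(33) + o*(-73) = (-16 + 33**2 - 9*33) - 1/1822*(-73) = (-16 + 1089 - 297) + 73/1822 = 776 + 73/1822 = 1413945/1822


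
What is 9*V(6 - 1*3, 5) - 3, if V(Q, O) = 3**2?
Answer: 78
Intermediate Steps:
V(Q, O) = 9
9*V(6 - 1*3, 5) - 3 = 9*9 - 3 = 81 - 3 = 78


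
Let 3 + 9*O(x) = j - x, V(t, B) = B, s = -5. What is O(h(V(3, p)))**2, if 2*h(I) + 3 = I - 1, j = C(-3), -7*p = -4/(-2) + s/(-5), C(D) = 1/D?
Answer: 2209/142884 ≈ 0.015460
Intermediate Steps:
p = -3/7 (p = -(-4/(-2) - 5/(-5))/7 = -(-4*(-1/2) - 5*(-1/5))/7 = -(2 + 1)/7 = -1/7*3 = -3/7 ≈ -0.42857)
j = -1/3 (j = 1/(-3) = -1/3 ≈ -0.33333)
h(I) = -2 + I/2 (h(I) = -3/2 + (I - 1)/2 = -3/2 + (-1 + I)/2 = -3/2 + (-1/2 + I/2) = -2 + I/2)
O(x) = -10/27 - x/9 (O(x) = -1/3 + (-1/3 - x)/9 = -1/3 + (-1/27 - x/9) = -10/27 - x/9)
O(h(V(3, p)))**2 = (-10/27 - (-2 + (1/2)*(-3/7))/9)**2 = (-10/27 - (-2 - 3/14)/9)**2 = (-10/27 - 1/9*(-31/14))**2 = (-10/27 + 31/126)**2 = (-47/378)**2 = 2209/142884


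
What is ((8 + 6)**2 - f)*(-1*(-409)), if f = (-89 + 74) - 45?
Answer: 104704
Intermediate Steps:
f = -60 (f = -15 - 45 = -60)
((8 + 6)**2 - f)*(-1*(-409)) = ((8 + 6)**2 - 1*(-60))*(-1*(-409)) = (14**2 + 60)*409 = (196 + 60)*409 = 256*409 = 104704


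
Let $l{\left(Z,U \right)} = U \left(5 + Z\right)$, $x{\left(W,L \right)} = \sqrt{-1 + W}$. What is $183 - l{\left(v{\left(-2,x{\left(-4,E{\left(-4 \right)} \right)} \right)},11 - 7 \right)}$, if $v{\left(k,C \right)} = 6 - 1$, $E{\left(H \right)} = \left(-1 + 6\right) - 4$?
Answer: $143$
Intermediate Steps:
$E{\left(H \right)} = 1$ ($E{\left(H \right)} = 5 - 4 = 1$)
$v{\left(k,C \right)} = 5$ ($v{\left(k,C \right)} = 6 - 1 = 5$)
$183 - l{\left(v{\left(-2,x{\left(-4,E{\left(-4 \right)} \right)} \right)},11 - 7 \right)} = 183 - \left(11 - 7\right) \left(5 + 5\right) = 183 - 4 \cdot 10 = 183 - 40 = 143$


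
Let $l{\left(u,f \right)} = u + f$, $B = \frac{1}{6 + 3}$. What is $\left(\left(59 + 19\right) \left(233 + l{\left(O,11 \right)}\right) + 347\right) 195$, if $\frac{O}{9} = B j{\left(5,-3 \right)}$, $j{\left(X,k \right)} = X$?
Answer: $3854955$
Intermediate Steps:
$B = \frac{1}{9} \approx 0.11111$
$O = 5$ ($O = 9 \cdot \frac{1}{9} \cdot 5 = 9 \cdot \frac{5}{9} = 5$)
$l{\left(u,f \right)} = f + u$
$\left(\left(59 + 19\right) \left(233 + l{\left(O,11 \right)}\right) + 347\right) 195 = \left(\left(59 + 19\right) \left(233 + \left(11 + 5\right)\right) + 347\right) 195 = \left(78 \left(233 + 16\right) + 347\right) 195 = \left(78 \cdot 249 + 347\right) 195 = \left(19422 + 347\right) 195 = 19769 \cdot 195 = 3854955$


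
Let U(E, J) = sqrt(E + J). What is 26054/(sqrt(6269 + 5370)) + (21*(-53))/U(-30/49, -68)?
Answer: 26054*sqrt(11639)/11639 + 7791*I*sqrt(2)/82 ≈ 241.5 + 134.37*I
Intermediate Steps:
26054/(sqrt(6269 + 5370)) + (21*(-53))/U(-30/49, -68) = 26054/(sqrt(6269 + 5370)) + (21*(-53))/(sqrt(-30/49 - 68)) = 26054/(sqrt(11639)) - 1113/sqrt(-30*1/49 - 68) = 26054*(sqrt(11639)/11639) - 1113/sqrt(-30/49 - 68) = 26054*sqrt(11639)/11639 - 1113*(-7*I*sqrt(2)/82) = 26054*sqrt(11639)/11639 - (-7791)*I*sqrt(2)/82 = 26054*sqrt(11639)/11639 + 7791*I*sqrt(2)/82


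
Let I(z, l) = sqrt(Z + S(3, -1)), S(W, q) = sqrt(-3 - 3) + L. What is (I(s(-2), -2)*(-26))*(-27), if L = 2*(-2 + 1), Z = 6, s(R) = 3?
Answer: 702*sqrt(4 + I*sqrt(6)) ≈ 1463.3 + 412.46*I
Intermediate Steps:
L = -2 (L = 2*(-1) = -2)
S(W, q) = -2 + I*sqrt(6) (S(W, q) = sqrt(-3 - 3) - 2 = sqrt(-6) - 2 = I*sqrt(6) - 2 = -2 + I*sqrt(6))
I(z, l) = sqrt(4 + I*sqrt(6)) (I(z, l) = sqrt(6 + (-2 + I*sqrt(6))) = sqrt(4 + I*sqrt(6)))
(I(s(-2), -2)*(-26))*(-27) = (sqrt(4 + I*sqrt(6))*(-26))*(-27) = -26*sqrt(4 + I*sqrt(6))*(-27) = 702*sqrt(4 + I*sqrt(6))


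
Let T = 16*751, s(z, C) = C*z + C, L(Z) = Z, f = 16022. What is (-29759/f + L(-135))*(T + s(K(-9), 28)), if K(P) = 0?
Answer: -13204614038/8011 ≈ -1.6483e+6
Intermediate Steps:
s(z, C) = C + C*z
T = 12016
(-29759/f + L(-135))*(T + s(K(-9), 28)) = (-29759/16022 - 135)*(12016 + 28*(1 + 0)) = (-29759*1/16022 - 135)*(12016 + 28*1) = (-29759/16022 - 135)*(12016 + 28) = -2192729/16022*12044 = -13204614038/8011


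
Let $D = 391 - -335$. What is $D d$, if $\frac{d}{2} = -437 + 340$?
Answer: $-140844$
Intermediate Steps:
$d = -194$ ($d = 2 \left(-437 + 340\right) = 2 \left(-97\right) = -194$)
$D = 726$ ($D = 391 + 335 = 726$)
$D d = 726 \left(-194\right) = -140844$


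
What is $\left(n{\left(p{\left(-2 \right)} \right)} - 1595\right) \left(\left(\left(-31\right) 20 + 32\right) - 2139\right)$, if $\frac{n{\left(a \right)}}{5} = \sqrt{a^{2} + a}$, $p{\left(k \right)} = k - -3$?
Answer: $4349565 - 13635 \sqrt{2} \approx 4.3303 \cdot 10^{6}$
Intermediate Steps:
$p{\left(k \right)} = 3 + k$ ($p{\left(k \right)} = k + 3 = 3 + k$)
$n{\left(a \right)} = 5 \sqrt{a + a^{2}}$ ($n{\left(a \right)} = 5 \sqrt{a^{2} + a} = 5 \sqrt{a + a^{2}}$)
$\left(n{\left(p{\left(-2 \right)} \right)} - 1595\right) \left(\left(\left(-31\right) 20 + 32\right) - 2139\right) = \left(5 \sqrt{\left(3 - 2\right) \left(1 + \left(3 - 2\right)\right)} - 1595\right) \left(\left(\left(-31\right) 20 + 32\right) - 2139\right) = \left(5 \sqrt{1 \left(1 + 1\right)} - 1595\right) \left(\left(-620 + 32\right) - 2139\right) = \left(5 \sqrt{1 \cdot 2} - 1595\right) \left(-588 - 2139\right) = \left(5 \sqrt{2} - 1595\right) \left(-2727\right) = \left(-1595 + 5 \sqrt{2}\right) \left(-2727\right) = 4349565 - 13635 \sqrt{2}$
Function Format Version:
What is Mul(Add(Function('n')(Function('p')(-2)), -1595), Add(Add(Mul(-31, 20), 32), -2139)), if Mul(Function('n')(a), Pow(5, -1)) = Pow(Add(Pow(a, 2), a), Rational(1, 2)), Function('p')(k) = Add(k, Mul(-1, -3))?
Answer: Add(4349565, Mul(-13635, Pow(2, Rational(1, 2)))) ≈ 4.3303e+6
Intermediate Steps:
Function('p')(k) = Add(3, k) (Function('p')(k) = Add(k, 3) = Add(3, k))
Function('n')(a) = Mul(5, Pow(Add(a, Pow(a, 2)), Rational(1, 2))) (Function('n')(a) = Mul(5, Pow(Add(Pow(a, 2), a), Rational(1, 2))) = Mul(5, Pow(Add(a, Pow(a, 2)), Rational(1, 2))))
Mul(Add(Function('n')(Function('p')(-2)), -1595), Add(Add(Mul(-31, 20), 32), -2139)) = Mul(Add(Mul(5, Pow(Mul(Add(3, -2), Add(1, Add(3, -2))), Rational(1, 2))), -1595), Add(Add(Mul(-31, 20), 32), -2139)) = Mul(Add(Mul(5, Pow(Mul(1, Add(1, 1)), Rational(1, 2))), -1595), Add(Add(-620, 32), -2139)) = Mul(Add(Mul(5, Pow(Mul(1, 2), Rational(1, 2))), -1595), Add(-588, -2139)) = Mul(Add(Mul(5, Pow(2, Rational(1, 2))), -1595), -2727) = Mul(Add(-1595, Mul(5, Pow(2, Rational(1, 2)))), -2727) = Add(4349565, Mul(-13635, Pow(2, Rational(1, 2))))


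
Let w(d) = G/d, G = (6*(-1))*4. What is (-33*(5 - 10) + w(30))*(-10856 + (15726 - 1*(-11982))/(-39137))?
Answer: -69768412516/39137 ≈ -1.7827e+6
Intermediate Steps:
G = -24 (G = -6*4 = -24)
w(d) = -24/d
(-33*(5 - 10) + w(30))*(-10856 + (15726 - 1*(-11982))/(-39137)) = (-33*(5 - 10) - 24/30)*(-10856 + (15726 - 1*(-11982))/(-39137)) = (-33*(-5) - 24*1/30)*(-10856 + (15726 + 11982)*(-1/39137)) = (165 - 4/5)*(-10856 + 27708*(-1/39137)) = 821*(-10856 - 27708/39137)/5 = (821/5)*(-424898980/39137) = -69768412516/39137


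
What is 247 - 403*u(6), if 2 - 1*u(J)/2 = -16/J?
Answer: -10543/3 ≈ -3514.3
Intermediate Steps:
u(J) = 4 + 32/J (u(J) = 4 - (-32)/J = 4 + 32/J)
247 - 403*u(6) = 247 - 403*(4 + 32/6) = 247 - 403*(4 + 32*(⅙)) = 247 - 403*(4 + 16/3) = 247 - 403*28/3 = 247 - 11284/3 = -10543/3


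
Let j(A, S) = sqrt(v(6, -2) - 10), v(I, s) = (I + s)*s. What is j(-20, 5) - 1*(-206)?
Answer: 206 + 3*I*sqrt(2) ≈ 206.0 + 4.2426*I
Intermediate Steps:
v(I, s) = s*(I + s)
j(A, S) = 3*I*sqrt(2) (j(A, S) = sqrt(-2*(6 - 2) - 10) = sqrt(-2*4 - 10) = sqrt(-8 - 10) = sqrt(-18) = 3*I*sqrt(2))
j(-20, 5) - 1*(-206) = 3*I*sqrt(2) - 1*(-206) = 3*I*sqrt(2) + 206 = 206 + 3*I*sqrt(2)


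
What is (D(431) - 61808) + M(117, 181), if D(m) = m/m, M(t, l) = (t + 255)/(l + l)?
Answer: -11186881/181 ≈ -61806.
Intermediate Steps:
M(t, l) = (255 + t)/(2*l) (M(t, l) = (255 + t)/((2*l)) = (255 + t)*(1/(2*l)) = (255 + t)/(2*l))
D(m) = 1
(D(431) - 61808) + M(117, 181) = (1 - 61808) + (½)*(255 + 117)/181 = -61807 + (½)*(1/181)*372 = -61807 + 186/181 = -11186881/181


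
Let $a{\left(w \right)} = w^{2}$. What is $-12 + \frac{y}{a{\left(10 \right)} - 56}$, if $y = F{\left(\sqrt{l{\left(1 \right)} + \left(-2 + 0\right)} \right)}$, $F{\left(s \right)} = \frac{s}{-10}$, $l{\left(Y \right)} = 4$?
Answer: $-12 - \frac{\sqrt{2}}{440} \approx -12.003$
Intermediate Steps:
$F{\left(s \right)} = - \frac{s}{10}$ ($F{\left(s \right)} = s \left(- \frac{1}{10}\right) = - \frac{s}{10}$)
$y = - \frac{\sqrt{2}}{10}$ ($y = - \frac{\sqrt{4 + \left(-2 + 0\right)}}{10} = - \frac{\sqrt{4 - 2}}{10} = - \frac{\sqrt{2}}{10} \approx -0.14142$)
$-12 + \frac{y}{a{\left(10 \right)} - 56} = -12 + \frac{\left(- \frac{1}{10}\right) \sqrt{2}}{10^{2} - 56} = -12 + \frac{\left(- \frac{1}{10}\right) \sqrt{2}}{100 - 56} = -12 + \frac{\left(- \frac{1}{10}\right) \sqrt{2}}{44} = -12 + - \frac{\sqrt{2}}{10} \cdot \frac{1}{44} = -12 - \frac{\sqrt{2}}{440}$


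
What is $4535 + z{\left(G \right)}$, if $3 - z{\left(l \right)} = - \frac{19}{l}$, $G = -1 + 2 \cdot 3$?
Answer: $\frac{22709}{5} \approx 4541.8$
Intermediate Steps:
$G = 5$ ($G = -1 + 6 = 5$)
$z{\left(l \right)} = 3 + \frac{19}{l}$ ($z{\left(l \right)} = 3 - - \frac{19}{l} = 3 + \frac{19}{l}$)
$4535 + z{\left(G \right)} = 4535 + \left(3 + \frac{19}{5}\right) = 4535 + \frac{34}{5} = \frac{22709}{5}$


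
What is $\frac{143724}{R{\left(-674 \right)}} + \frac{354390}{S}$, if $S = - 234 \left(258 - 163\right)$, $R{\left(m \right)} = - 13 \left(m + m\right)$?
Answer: $- \frac{1932914}{249717} \approx -7.7404$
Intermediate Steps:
$R{\left(m \right)} = - 26 m$ ($R{\left(m \right)} = - 13 \cdot 2 m = - 26 m$)
$S = -22230$ ($S = \left(-234\right) 95 = -22230$)
$\frac{143724}{R{\left(-674 \right)}} + \frac{354390}{S} = \frac{143724}{\left(-26\right) \left(-674\right)} + \frac{354390}{-22230} = \frac{143724}{17524} + 354390 \left(- \frac{1}{22230}\right) = 143724 \cdot \frac{1}{17524} - \frac{11813}{741} = \frac{35931}{4381} - \frac{11813}{741} = - \frac{1932914}{249717}$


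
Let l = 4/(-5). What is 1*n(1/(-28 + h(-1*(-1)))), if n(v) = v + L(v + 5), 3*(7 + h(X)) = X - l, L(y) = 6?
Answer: 1027/172 ≈ 5.9709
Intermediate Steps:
l = -⅘ (l = 4*(-⅕) = -⅘ ≈ -0.80000)
h(X) = -101/15 + X/3 (h(X) = -7 + (X - 1*(-⅘))/3 = -7 + (X + ⅘)/3 = -7 + (⅘ + X)/3 = -7 + (4/15 + X/3) = -101/15 + X/3)
n(v) = 6 + v (n(v) = v + 6 = 6 + v)
1*n(1/(-28 + h(-1*(-1)))) = 1*(6 + 1/(-28 + (-101/15 + (-1*(-1))/3))) = 1*(6 + 1/(-28 + (-101/15 + (⅓)*1))) = 1*(6 + 1/(-28 + (-101/15 + ⅓))) = 1*(6 + 1/(-28 - 32/5)) = 1*(6 + 1/(-172/5)) = 1*(6 - 5/172) = 1*(1027/172) = 1027/172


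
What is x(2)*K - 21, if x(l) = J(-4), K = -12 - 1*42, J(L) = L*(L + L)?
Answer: -1749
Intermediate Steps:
J(L) = 2*L² (J(L) = L*(2*L) = 2*L²)
K = -54 (K = -12 - 42 = -54)
x(l) = 32 (x(l) = 2*(-4)² = 2*16 = 32)
x(2)*K - 21 = 32*(-54) - 21 = -1728 - 21 = -1749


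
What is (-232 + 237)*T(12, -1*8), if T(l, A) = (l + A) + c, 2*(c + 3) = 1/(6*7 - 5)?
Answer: 375/74 ≈ 5.0676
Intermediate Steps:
c = -221/74 (c = -3 + 1/(2*(6*7 - 5)) = -3 + 1/(2*(42 - 5)) = -3 + (½)/37 = -3 + (½)*(1/37) = -3 + 1/74 = -221/74 ≈ -2.9865)
T(l, A) = -221/74 + A + l (T(l, A) = (l + A) - 221/74 = (A + l) - 221/74 = -221/74 + A + l)
(-232 + 237)*T(12, -1*8) = (-232 + 237)*(-221/74 - 1*8 + 12) = 5*(-221/74 - 8 + 12) = 5*(75/74) = 375/74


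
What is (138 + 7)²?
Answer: 21025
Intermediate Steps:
(138 + 7)² = 145² = 21025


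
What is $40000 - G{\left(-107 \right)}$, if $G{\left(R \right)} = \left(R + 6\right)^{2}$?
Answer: $29799$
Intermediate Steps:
$G{\left(R \right)} = \left(6 + R\right)^{2}$
$40000 - G{\left(-107 \right)} = 40000 - \left(6 - 107\right)^{2} = 40000 - \left(-101\right)^{2} = 40000 - 10201 = 29799$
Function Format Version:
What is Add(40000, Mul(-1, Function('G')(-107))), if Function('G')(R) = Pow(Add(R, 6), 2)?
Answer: 29799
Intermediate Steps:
Function('G')(R) = Pow(Add(6, R), 2)
Add(40000, Mul(-1, Function('G')(-107))) = Add(40000, Mul(-1, Pow(Add(6, -107), 2))) = Add(40000, Mul(-1, Pow(-101, 2))) = Add(40000, Mul(-1, 10201)) = Add(40000, -10201) = 29799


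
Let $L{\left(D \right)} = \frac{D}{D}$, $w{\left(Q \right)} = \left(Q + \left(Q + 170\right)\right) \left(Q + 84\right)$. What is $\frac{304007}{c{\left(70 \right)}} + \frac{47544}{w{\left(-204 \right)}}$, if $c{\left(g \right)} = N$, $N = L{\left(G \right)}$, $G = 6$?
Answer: $\frac{51681473}{170} \approx 3.0401 \cdot 10^{5}$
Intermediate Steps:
$w{\left(Q \right)} = \left(84 + Q\right) \left(170 + 2 Q\right)$ ($w{\left(Q \right)} = \left(Q + \left(170 + Q\right)\right) \left(84 + Q\right) = \left(170 + 2 Q\right) \left(84 + Q\right) = \left(84 + Q\right) \left(170 + 2 Q\right)$)
$L{\left(D \right)} = 1$
$N = 1$
$c{\left(g \right)} = 1$
$\frac{304007}{c{\left(70 \right)}} + \frac{47544}{w{\left(-204 \right)}} = \frac{304007}{1} + \frac{47544}{14280 + 2 \left(-204\right)^{2} + 338 \left(-204\right)} = 304007 \cdot 1 + \frac{47544}{14280 + 2 \cdot 41616 - 68952} = 304007 + \frac{47544}{14280 + 83232 - 68952} = 304007 + \frac{47544}{28560} = 304007 + 47544 \cdot \frac{1}{28560} = 304007 + \frac{283}{170} = \frac{51681473}{170}$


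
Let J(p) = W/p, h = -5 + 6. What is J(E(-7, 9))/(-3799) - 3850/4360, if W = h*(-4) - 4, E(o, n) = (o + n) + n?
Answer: -16085277/18220004 ≈ -0.88284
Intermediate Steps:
h = 1
E(o, n) = o + 2*n (E(o, n) = (n + o) + n = o + 2*n)
W = -8 (W = 1*(-4) - 4 = -4 - 4 = -8)
J(p) = -8/p
J(E(-7, 9))/(-3799) - 3850/4360 = -8/(-7 + 2*9)/(-3799) - 3850/4360 = -8/(-7 + 18)*(-1/3799) - 3850*1/4360 = -8/11*(-1/3799) - 385/436 = 8/41789 - 385/436 = -16085277/18220004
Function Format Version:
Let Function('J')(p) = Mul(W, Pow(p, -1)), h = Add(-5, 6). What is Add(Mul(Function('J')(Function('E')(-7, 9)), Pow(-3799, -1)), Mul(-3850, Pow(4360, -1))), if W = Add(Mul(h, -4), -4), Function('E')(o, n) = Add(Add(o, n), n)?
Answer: Rational(-16085277, 18220004) ≈ -0.88284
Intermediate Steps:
h = 1
Function('E')(o, n) = Add(o, Mul(2, n)) (Function('E')(o, n) = Add(Add(n, o), n) = Add(o, Mul(2, n)))
W = -8 (W = Add(Mul(1, -4), -4) = Add(-4, -4) = -8)
Function('J')(p) = Mul(-8, Pow(p, -1))
Add(Mul(Function('J')(Function('E')(-7, 9)), Pow(-3799, -1)), Mul(-3850, Pow(4360, -1))) = Add(Mul(Mul(-8, Pow(Add(-7, Mul(2, 9)), -1)), Pow(-3799, -1)), Mul(-3850, Pow(4360, -1))) = Add(Mul(Mul(-8, Pow(Add(-7, 18), -1)), Rational(-1, 3799)), Mul(-3850, Rational(1, 4360))) = Add(Mul(Mul(-8, Pow(11, -1)), Rational(-1, 3799)), Rational(-385, 436)) = Add(Mul(Mul(-8, Rational(1, 11)), Rational(-1, 3799)), Rational(-385, 436)) = Add(Mul(Rational(-8, 11), Rational(-1, 3799)), Rational(-385, 436)) = Add(Rational(8, 41789), Rational(-385, 436)) = Rational(-16085277, 18220004)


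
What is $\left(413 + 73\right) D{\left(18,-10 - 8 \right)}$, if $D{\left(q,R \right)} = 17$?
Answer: $8262$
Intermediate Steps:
$\left(413 + 73\right) D{\left(18,-10 - 8 \right)} = \left(413 + 73\right) 17 = 486 \cdot 17 = 8262$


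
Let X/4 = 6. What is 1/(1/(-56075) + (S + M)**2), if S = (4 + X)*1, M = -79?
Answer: 56075/145851074 ≈ 0.00038447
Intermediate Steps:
X = 24 (X = 4*6 = 24)
S = 28 (S = (4 + 24)*1 = 28*1 = 28)
1/(1/(-56075) + (S + M)**2) = 1/(1/(-56075) + (28 - 79)**2) = 1/(-1/56075 + (-51)**2) = 1/(-1/56075 + 2601) = 1/(145851074/56075) = 56075/145851074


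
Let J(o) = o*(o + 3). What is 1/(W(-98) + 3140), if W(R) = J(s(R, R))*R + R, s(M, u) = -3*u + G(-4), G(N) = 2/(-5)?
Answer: -25/213274262 ≈ -1.1722e-7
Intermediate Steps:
G(N) = -⅖ (G(N) = 2*(-⅕) = -⅖)
s(M, u) = -⅖ - 3*u (s(M, u) = -3*u - ⅖ = -⅖ - 3*u)
J(o) = o*(3 + o)
W(R) = R + R*(-⅖ - 3*R)*(13/5 - 3*R) (W(R) = ((-⅖ - 3*R)*(3 + (-⅖ - 3*R)))*R + R = ((-⅖ - 3*R)*(13/5 - 3*R))*R + R = R*(-⅖ - 3*R)*(13/5 - 3*R) + R = R + R*(-⅖ - 3*R)*(13/5 - 3*R))
1/(W(-98) + 3140) = 1/((1/25)*(-98)*(-1 - 165*(-98) + 225*(-98)²) + 3140) = 1/((1/25)*(-98)*(-1 + 16170 + 225*9604) + 3140) = 1/((1/25)*(-98)*(-1 + 16170 + 2160900) + 3140) = 1/((1/25)*(-98)*2177069 + 3140) = 1/(-213352762/25 + 3140) = 1/(-213274262/25) = -25/213274262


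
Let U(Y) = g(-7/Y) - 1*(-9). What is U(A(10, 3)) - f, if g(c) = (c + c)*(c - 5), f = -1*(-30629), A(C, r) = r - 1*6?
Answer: -275692/9 ≈ -30632.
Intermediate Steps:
A(C, r) = -6 + r (A(C, r) = r - 6 = -6 + r)
f = 30629
g(c) = 2*c*(-5 + c) (g(c) = (2*c)*(-5 + c) = 2*c*(-5 + c))
U(Y) = 9 - 14*(-5 - 7/Y)/Y (U(Y) = 2*(-7/Y)*(-5 - 7/Y) - 1*(-9) = -14*(-5 - 7/Y)/Y + 9 = 9 - 14*(-5 - 7/Y)/Y)
U(A(10, 3)) - f = (9 + 70/(-6 + 3) + 98/(-6 + 3)²) - 1*30629 = (9 + 70/(-3) + 98/(-3)²) - 30629 = (9 + 70*(-⅓) + 98*(⅑)) - 30629 = (9 - 70/3 + 98/9) - 30629 = -31/9 - 30629 = -275692/9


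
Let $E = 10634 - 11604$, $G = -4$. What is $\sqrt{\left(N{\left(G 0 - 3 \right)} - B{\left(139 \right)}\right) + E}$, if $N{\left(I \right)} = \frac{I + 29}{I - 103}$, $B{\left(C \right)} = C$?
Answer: $\frac{i \sqrt{3115870}}{53} \approx 33.305 i$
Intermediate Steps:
$E = -970$
$N{\left(I \right)} = \frac{29 + I}{-103 + I}$
$\sqrt{\left(N{\left(G 0 - 3 \right)} - B{\left(139 \right)}\right) + E} = \sqrt{\left(\frac{29 - 3}{-103 - 3} - 139\right) - 970} = \sqrt{\left(\frac{1}{-106} \cdot 26 - 139\right) - 970} = \sqrt{\left(\left(- \frac{1}{106}\right) 26 - 139\right) - 970} = \sqrt{\left(- \frac{13}{53} - 139\right) - 970} = \sqrt{- \frac{7380}{53} - 970} = \sqrt{- \frac{58790}{53}} = \frac{i \sqrt{3115870}}{53}$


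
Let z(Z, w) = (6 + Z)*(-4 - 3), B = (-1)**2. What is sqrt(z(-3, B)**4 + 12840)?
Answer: sqrt(207321) ≈ 455.33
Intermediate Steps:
B = 1
z(Z, w) = -42 - 7*Z (z(Z, w) = (6 + Z)*(-7) = -42 - 7*Z)
sqrt(z(-3, B)**4 + 12840) = sqrt((-42 - 7*(-3))**4 + 12840) = sqrt((-42 + 21)**4 + 12840) = sqrt((-21)**4 + 12840) = sqrt(194481 + 12840) = sqrt(207321)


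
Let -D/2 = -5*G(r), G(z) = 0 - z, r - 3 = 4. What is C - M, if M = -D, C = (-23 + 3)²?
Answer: 330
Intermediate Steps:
r = 7 (r = 3 + 4 = 7)
G(z) = -z
D = -70 (D = -(-10)*(-1*7) = -(-10)*(-7) = -2*35 = -70)
C = 400 (C = (-20)² = 400)
M = 70 (M = -1*(-70) = 70)
C - M = 400 - 1*70 = 400 - 70 = 330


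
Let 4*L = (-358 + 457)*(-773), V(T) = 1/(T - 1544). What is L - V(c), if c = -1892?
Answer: -16434173/859 ≈ -19132.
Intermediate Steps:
V(T) = 1/(-1544 + T)
L = -76527/4 (L = ((-358 + 457)*(-773))/4 = (99*(-773))/4 = (¼)*(-76527) = -76527/4 ≈ -19132.)
L - V(c) = -76527/4 - 1/(-1544 - 1892) = -76527/4 - 1/(-3436) = -76527/4 - 1*(-1/3436) = -76527/4 + 1/3436 = -16434173/859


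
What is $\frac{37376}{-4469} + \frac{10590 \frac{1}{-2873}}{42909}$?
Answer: $- \frac{1535889765714}{183642467411} \approx -8.3635$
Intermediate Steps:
$\frac{37376}{-4469} + \frac{10590 \frac{1}{-2873}}{42909} = 37376 \left(- \frac{1}{4469}\right) + 10590 \left(- \frac{1}{2873}\right) \frac{1}{42909} = - \frac{37376}{4469} - \frac{3530}{41092519} = - \frac{1535889765714}{183642467411}$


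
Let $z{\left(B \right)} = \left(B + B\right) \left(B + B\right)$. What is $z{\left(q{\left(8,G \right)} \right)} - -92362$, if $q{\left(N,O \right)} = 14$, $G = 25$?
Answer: $93146$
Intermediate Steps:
$z{\left(B \right)} = 4 B^{2}$ ($z{\left(B \right)} = 2 B 2 B = 4 B^{2}$)
$z{\left(q{\left(8,G \right)} \right)} - -92362 = 4 \cdot 14^{2} - -92362 = 4 \cdot 196 + 92362 = 784 + 92362 = 93146$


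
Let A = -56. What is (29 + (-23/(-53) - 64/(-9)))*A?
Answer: -976192/477 ≈ -2046.5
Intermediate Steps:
(29 + (-23/(-53) - 64/(-9)))*A = (29 + (-23/(-53) - 64/(-9)))*(-56) = (29 + (-23*(-1/53) - 64*(-⅑)))*(-56) = (29 + (23/53 + 64/9))*(-56) = (29 + 3599/477)*(-56) = (17432/477)*(-56) = -976192/477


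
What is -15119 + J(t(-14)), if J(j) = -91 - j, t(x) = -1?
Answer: -15209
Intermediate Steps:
-15119 + J(t(-14)) = -15119 + (-91 - 1*(-1)) = -15119 + (-91 + 1) = -15119 - 90 = -15209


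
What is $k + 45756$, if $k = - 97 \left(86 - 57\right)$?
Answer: $42943$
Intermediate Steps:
$k = -2813$ ($k = \left(-97\right) 29 = -2813$)
$k + 45756 = -2813 + 45756 = 42943$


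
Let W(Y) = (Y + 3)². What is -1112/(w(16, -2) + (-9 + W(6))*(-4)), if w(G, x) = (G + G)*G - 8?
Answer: -139/27 ≈ -5.1481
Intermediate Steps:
W(Y) = (3 + Y)²
w(G, x) = -8 + 2*G² (w(G, x) = (2*G)*G - 8 = 2*G² - 8 = -8 + 2*G²)
-1112/(w(16, -2) + (-9 + W(6))*(-4)) = -1112/((-8 + 2*16²) + (-9 + (3 + 6)²)*(-4)) = -1112/((-8 + 2*256) + (-9 + 9²)*(-4)) = -1112/((-8 + 512) + (-9 + 81)*(-4)) = -1112/(504 + 72*(-4)) = -1112/(504 - 288) = -1112/216 = (1/216)*(-1112) = -139/27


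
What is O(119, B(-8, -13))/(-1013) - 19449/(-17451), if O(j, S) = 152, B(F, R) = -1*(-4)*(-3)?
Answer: 1894365/1964207 ≈ 0.96444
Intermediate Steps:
B(F, R) = -12 (B(F, R) = 4*(-3) = -12)
O(119, B(-8, -13))/(-1013) - 19449/(-17451) = 152/(-1013) - 19449/(-17451) = 152*(-1/1013) - 19449*(-1/17451) = -152/1013 + 2161/1939 = 1894365/1964207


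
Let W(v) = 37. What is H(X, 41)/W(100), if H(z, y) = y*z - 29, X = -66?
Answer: -2735/37 ≈ -73.919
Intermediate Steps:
H(z, y) = -29 + y*z
H(X, 41)/W(100) = (-29 + 41*(-66))/37 = (-29 - 2706)*(1/37) = -2735*1/37 = -2735/37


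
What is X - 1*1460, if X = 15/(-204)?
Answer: -99285/68 ≈ -1460.1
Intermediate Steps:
X = -5/68 (X = 15*(-1/204) = -5/68 ≈ -0.073529)
X - 1*1460 = -5/68 - 1*1460 = -5/68 - 1460 = -99285/68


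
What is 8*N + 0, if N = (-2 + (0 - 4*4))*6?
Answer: -864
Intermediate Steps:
N = -108 (N = (-2 + (0 - 16))*6 = (-2 - 16)*6 = -18*6 = -108)
8*N + 0 = 8*(-108) + 0 = -864 + 0 = -864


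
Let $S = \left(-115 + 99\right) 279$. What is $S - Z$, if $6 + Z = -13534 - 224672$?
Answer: $233748$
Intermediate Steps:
$S = -4464$ ($S = \left(-16\right) 279 = -4464$)
$Z = -238212$ ($Z = -6 - 238206 = -238212$)
$S - Z = -4464 - -238212 = -4464 + 238212 = 233748$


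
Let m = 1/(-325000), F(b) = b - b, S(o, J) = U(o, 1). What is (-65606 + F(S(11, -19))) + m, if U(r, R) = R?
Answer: -21321950001/325000 ≈ -65606.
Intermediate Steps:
S(o, J) = 1
F(b) = 0
m = -1/325000 ≈ -3.0769e-6
(-65606 + F(S(11, -19))) + m = (-65606 + 0) - 1/325000 = -65606 - 1/325000 = -21321950001/325000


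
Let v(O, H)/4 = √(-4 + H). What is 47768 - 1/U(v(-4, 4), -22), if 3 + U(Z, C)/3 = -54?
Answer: 8168329/171 ≈ 47768.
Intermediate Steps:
v(O, H) = 4*√(-4 + H)
U(Z, C) = -171 (U(Z, C) = -9 + 3*(-54) = -9 - 162 = -171)
47768 - 1/U(v(-4, 4), -22) = 47768 - 1/(-171) = 47768 - 1*(-1/171) = 47768 + 1/171 = 8168329/171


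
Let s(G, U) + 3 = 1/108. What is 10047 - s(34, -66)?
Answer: 1085399/108 ≈ 10050.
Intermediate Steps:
s(G, U) = -323/108 (s(G, U) = -3 + 1/108 = -323/108)
10047 - s(34, -66) = 10047 - 1*(-323/108) = 10047 + 323/108 = 1085399/108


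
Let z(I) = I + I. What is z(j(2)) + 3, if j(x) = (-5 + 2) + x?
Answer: 1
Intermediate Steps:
j(x) = -3 + x
z(I) = 2*I
z(j(2)) + 3 = 2*(-3 + 2) + 3 = 2*(-1) + 3 = -2 + 3 = 1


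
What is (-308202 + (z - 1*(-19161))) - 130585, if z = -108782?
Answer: -528408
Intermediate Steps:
(-308202 + (z - 1*(-19161))) - 130585 = (-308202 + (-108782 - 1*(-19161))) - 130585 = (-308202 + (-108782 + 19161)) - 130585 = (-308202 - 89621) - 130585 = -397823 - 130585 = -528408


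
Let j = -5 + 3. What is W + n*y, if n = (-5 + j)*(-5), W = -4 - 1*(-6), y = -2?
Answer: -68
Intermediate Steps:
j = -2
W = 2 (W = -4 + 6 = 2)
n = 35 (n = (-5 - 2)*(-5) = -7*(-5) = 35)
W + n*y = 2 + 35*(-2) = 2 - 70 = -68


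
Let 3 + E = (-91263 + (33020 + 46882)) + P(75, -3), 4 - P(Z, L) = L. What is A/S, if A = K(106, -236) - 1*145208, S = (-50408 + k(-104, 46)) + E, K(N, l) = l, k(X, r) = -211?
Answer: 36361/15494 ≈ 2.3468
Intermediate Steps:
P(Z, L) = 4 - L
E = -11357 (E = -3 + ((-91263 + (33020 + 46882)) + (4 - 1*(-3))) = -3 + ((-91263 + 79902) + (4 + 3)) = -3 + (-11361 + 7) = -3 - 11354 = -11357)
S = -61976 (S = (-50408 - 211) - 11357 = -50619 - 11357 = -61976)
A = -145444 (A = -236 - 1*145208 = -236 - 145208 = -145444)
A/S = -145444/(-61976) = -145444*(-1/61976) = 36361/15494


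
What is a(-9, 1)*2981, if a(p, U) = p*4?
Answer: -107316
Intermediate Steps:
a(p, U) = 4*p
a(-9, 1)*2981 = (4*(-9))*2981 = -36*2981 = -107316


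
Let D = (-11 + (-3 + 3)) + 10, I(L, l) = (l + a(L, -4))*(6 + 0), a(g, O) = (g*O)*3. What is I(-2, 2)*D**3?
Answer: -156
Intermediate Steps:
a(g, O) = 3*O*g (a(g, O) = (O*g)*3 = 3*O*g)
I(L, l) = -72*L + 6*l (I(L, l) = (l + 3*(-4)*L)*(6 + 0) = (l - 12*L)*6 = -72*L + 6*l)
D = -1 (D = (-11 + 0) + 10 = -11 + 10 = -1)
I(-2, 2)*D**3 = (-72*(-2) + 6*2)*(-1)**3 = (144 + 12)*(-1) = 156*(-1) = -156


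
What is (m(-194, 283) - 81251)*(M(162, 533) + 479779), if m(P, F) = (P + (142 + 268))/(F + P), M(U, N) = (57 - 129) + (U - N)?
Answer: -3466137574328/89 ≈ -3.8945e+10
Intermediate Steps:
M(U, N) = -72 + U - N (M(U, N) = -72 + (U - N) = -72 + U - N)
m(P, F) = (410 + P)/(F + P) (m(P, F) = (P + 410)/(F + P) = (410 + P)/(F + P))
(m(-194, 283) - 81251)*(M(162, 533) + 479779) = ((410 - 194)/(283 - 194) - 81251)*((-72 + 162 - 1*533) + 479779) = (216/89 - 81251)*((-72 + 162 - 533) + 479779) = ((1/89)*216 - 81251)*(-443 + 479779) = (216/89 - 81251)*479336 = -7231123/89*479336 = -3466137574328/89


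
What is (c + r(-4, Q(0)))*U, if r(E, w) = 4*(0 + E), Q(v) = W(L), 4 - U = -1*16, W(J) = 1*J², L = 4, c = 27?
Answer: 220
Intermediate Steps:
W(J) = J²
U = 20 (U = 4 - (-1)*16 = 4 - 1*(-16) = 4 + 16 = 20)
Q(v) = 16 (Q(v) = 4² = 16)
r(E, w) = 4*E
(c + r(-4, Q(0)))*U = (27 + 4*(-4))*20 = (27 - 16)*20 = 11*20 = 220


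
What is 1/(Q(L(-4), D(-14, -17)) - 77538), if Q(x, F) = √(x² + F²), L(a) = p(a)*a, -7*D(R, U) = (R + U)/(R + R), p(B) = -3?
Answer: -2978699808/230962420179839 - 196*√5532865/230962420179839 ≈ -1.2899e-5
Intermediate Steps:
D(R, U) = -(R + U)/(14*R) (D(R, U) = -(R + U)/(7*(R + R)) = -(R + U)/(7*(2*R)) = -(R + U)*1/(2*R)/7 = -(R + U)/(14*R))
L(a) = -3*a
Q(x, F) = √(F² + x²)
1/(Q(L(-4), D(-14, -17)) - 77538) = 1/(√(((1/14)*(-1*(-14) - 1*(-17))/(-14))² + (-3*(-4))²) - 77538) = 1/(√(((1/14)*(-1/14)*(14 + 17))² + 12²) - 77538) = 1/(√(((1/14)*(-1/14)*31)² + 144) - 77538) = 1/(√((-31/196)² + 144) - 77538) = 1/(√(961/38416 + 144) - 77538) = 1/(√(5532865/38416) - 77538) = 1/(√5532865/196 - 77538) = 1/(-77538 + √5532865/196)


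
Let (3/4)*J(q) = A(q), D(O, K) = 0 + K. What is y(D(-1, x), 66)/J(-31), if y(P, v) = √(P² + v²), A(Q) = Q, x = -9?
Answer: -9*√493/124 ≈ -1.6116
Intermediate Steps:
D(O, K) = K
J(q) = 4*q/3
y(D(-1, x), 66)/J(-31) = √((-9)² + 66²)/(((4/3)*(-31))) = √(81 + 4356)/(-124/3) = √4437*(-3/124) = (3*√493)*(-3/124) = -9*√493/124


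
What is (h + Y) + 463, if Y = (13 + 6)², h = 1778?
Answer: 2602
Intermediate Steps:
Y = 361 (Y = 19² = 361)
(h + Y) + 463 = (1778 + 361) + 463 = 2139 + 463 = 2602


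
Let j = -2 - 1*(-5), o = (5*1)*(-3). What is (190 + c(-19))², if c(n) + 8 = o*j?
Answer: 18769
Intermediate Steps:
o = -15 (o = 5*(-3) = -15)
j = 3 (j = -2 + 5 = 3)
c(n) = -53 (c(n) = -8 - 15*3 = -8 - 45 = -53)
(190 + c(-19))² = (190 - 53)² = 137² = 18769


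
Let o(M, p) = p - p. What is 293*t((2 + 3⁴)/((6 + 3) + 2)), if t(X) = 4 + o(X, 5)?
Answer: 1172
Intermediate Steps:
o(M, p) = 0
t(X) = 4 (t(X) = 4 + 0 = 4)
293*t((2 + 3⁴)/((6 + 3) + 2)) = 293*4 = 1172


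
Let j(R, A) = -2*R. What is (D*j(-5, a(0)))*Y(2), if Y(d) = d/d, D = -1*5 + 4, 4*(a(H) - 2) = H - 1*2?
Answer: -10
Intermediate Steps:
a(H) = 3/2 + H/4 (a(H) = 2 + (H - 1*2)/4 = 2 + (H - 2)/4 = 2 + (-2 + H)/4 = 2 + (-½ + H/4) = 3/2 + H/4)
D = -1 (D = -5 + 4 = -1)
Y(d) = 1
(D*j(-5, a(0)))*Y(2) = -(-2)*(-5)*1 = -1*10*1 = -10*1 = -10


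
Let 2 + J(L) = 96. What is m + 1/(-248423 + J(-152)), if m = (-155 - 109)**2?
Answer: 17307537983/248329 ≈ 69696.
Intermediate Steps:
m = 69696 (m = (-264)**2 = 69696)
J(L) = 94 (J(L) = -2 + 96 = 94)
m + 1/(-248423 + J(-152)) = 69696 + 1/(-248423 + 94) = 69696 + 1/(-248329) = 69696 - 1/248329 = 17307537983/248329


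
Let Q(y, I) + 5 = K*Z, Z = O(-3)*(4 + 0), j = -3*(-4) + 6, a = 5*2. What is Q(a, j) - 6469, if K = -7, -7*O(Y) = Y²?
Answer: -6438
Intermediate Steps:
a = 10
O(Y) = -Y²/7
j = 18 (j = 12 + 6 = 18)
Z = -36/7 (Z = (-⅐*(-3)²)*(4 + 0) = -⅐*9*4 = -9/7*4 = -36/7 ≈ -5.1429)
Q(y, I) = 31 (Q(y, I) = -5 - 7*(-36/7) = -5 + 36 = 31)
Q(a, j) - 6469 = 31 - 6469 = -6438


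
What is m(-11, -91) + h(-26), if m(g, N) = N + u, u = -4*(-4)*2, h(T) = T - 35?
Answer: -120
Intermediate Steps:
h(T) = -35 + T
u = 32 (u = 16*2 = 32)
m(g, N) = 32 + N (m(g, N) = N + 32 = 32 + N)
m(-11, -91) + h(-26) = (32 - 91) + (-35 - 26) = -59 - 61 = -120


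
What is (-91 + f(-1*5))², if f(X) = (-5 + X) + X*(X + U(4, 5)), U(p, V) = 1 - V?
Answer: 3136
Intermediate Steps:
f(X) = -5 + X + X*(-4 + X) (f(X) = (-5 + X) + X*(X + (1 - 1*5)) = (-5 + X) + X*(X + (1 - 5)) = (-5 + X) + X*(X - 4) = (-5 + X) + X*(-4 + X) = -5 + X + X*(-4 + X))
(-91 + f(-1*5))² = (-91 + (-5 + (-1*5)² - (-3)*5))² = (-91 + (-5 + (-5)² - 3*(-5)))² = (-91 + (-5 + 25 + 15))² = (-91 + 35)² = (-56)² = 3136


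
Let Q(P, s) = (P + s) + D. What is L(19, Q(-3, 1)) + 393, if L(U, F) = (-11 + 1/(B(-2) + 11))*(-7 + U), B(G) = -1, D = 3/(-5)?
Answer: 1311/5 ≈ 262.20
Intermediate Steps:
D = -⅗ (D = 3*(-⅕) = -⅗ ≈ -0.60000)
Q(P, s) = -⅗ + P + s (Q(P, s) = (P + s) - ⅗ = -⅗ + P + s)
L(U, F) = 763/10 - 109*U/10 (L(U, F) = (-11 + 1/(-1 + 11))*(-7 + U) = (-11 + 1/10)*(-7 + U) = (-11 + ⅒)*(-7 + U) = -109*(-7 + U)/10 = 763/10 - 109*U/10)
L(19, Q(-3, 1)) + 393 = (763/10 - 109/10*19) + 393 = (763/10 - 2071/10) + 393 = -654/5 + 393 = 1311/5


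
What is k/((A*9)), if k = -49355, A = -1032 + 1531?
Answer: -49355/4491 ≈ -10.990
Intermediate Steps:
A = 499
k/((A*9)) = -49355/(499*9) = -49355/4491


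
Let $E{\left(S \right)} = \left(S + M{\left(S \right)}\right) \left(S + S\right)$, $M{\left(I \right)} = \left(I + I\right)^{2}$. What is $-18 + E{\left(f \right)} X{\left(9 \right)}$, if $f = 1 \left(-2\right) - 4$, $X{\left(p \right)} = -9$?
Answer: $14886$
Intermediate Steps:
$f = -6$ ($f = -2 - 4 = -6$)
$M{\left(I \right)} = 4 I^{2}$ ($M{\left(I \right)} = \left(2 I\right)^{2} = 4 I^{2}$)
$E{\left(S \right)} = 2 S \left(S + 4 S^{2}\right)$ ($E{\left(S \right)} = \left(S + 4 S^{2}\right) \left(S + S\right) = \left(S + 4 S^{2}\right) 2 S = 2 S \left(S + 4 S^{2}\right)$)
$-18 + E{\left(f \right)} X{\left(9 \right)} = -18 + \left(-6\right)^{2} \left(2 + 8 \left(-6\right)\right) \left(-9\right) = -18 + 36 \left(2 - 48\right) \left(-9\right) = -18 + 36 \left(-46\right) \left(-9\right) = -18 - -14904 = -18 + 14904 = 14886$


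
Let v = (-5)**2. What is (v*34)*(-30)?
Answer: -25500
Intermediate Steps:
v = 25
(v*34)*(-30) = (25*34)*(-30) = 850*(-30) = -25500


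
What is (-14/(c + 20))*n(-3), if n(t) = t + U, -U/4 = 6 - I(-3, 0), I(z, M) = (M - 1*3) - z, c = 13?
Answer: 126/11 ≈ 11.455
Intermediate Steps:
I(z, M) = -3 + M - z (I(z, M) = (M - 3) - z = (-3 + M) - z = -3 + M - z)
U = -24 (U = -4*(6 - (-3 + 0 - 1*(-3))) = -4*(6 - (-3 + 0 + 3)) = -4*(6 - 1*0) = -4*(6 + 0) = -4*6 = -24)
n(t) = -24 + t (n(t) = t - 24 = -24 + t)
(-14/(c + 20))*n(-3) = (-14/(13 + 20))*(-24 - 3) = (-14/33)*(-27) = ((1/33)*(-14))*(-27) = -14/33*(-27) = 126/11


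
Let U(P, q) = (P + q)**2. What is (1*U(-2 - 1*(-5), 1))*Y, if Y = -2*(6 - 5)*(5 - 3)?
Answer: -64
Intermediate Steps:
Y = -4 (Y = -2*2 = -4)
(1*U(-2 - 1*(-5), 1))*Y = (1*((-2 - 1*(-5)) + 1)**2)*(-4) = (1*((-2 + 5) + 1)**2)*(-4) = (1*(3 + 1)**2)*(-4) = (1*4**2)*(-4) = (1*16)*(-4) = 16*(-4) = -64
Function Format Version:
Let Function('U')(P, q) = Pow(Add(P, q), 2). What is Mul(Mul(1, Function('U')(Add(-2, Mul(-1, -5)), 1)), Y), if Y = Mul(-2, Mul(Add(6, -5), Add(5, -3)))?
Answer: -64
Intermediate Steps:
Y = -4 (Y = Mul(-2, Mul(1, 2)) = Mul(-2, 2) = -4)
Mul(Mul(1, Function('U')(Add(-2, Mul(-1, -5)), 1)), Y) = Mul(Mul(1, Pow(Add(Add(-2, Mul(-1, -5)), 1), 2)), -4) = Mul(Mul(1, Pow(Add(Add(-2, 5), 1), 2)), -4) = Mul(Mul(1, Pow(Add(3, 1), 2)), -4) = Mul(Mul(1, Pow(4, 2)), -4) = Mul(Mul(1, 16), -4) = Mul(16, -4) = -64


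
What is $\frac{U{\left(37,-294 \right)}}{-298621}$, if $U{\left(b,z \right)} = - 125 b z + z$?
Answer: $- \frac{1359456}{298621} \approx -4.5524$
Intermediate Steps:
$U{\left(b,z \right)} = z - 125 b z$ ($U{\left(b,z \right)} = - 125 b z + z = z - 125 b z$)
$\frac{U{\left(37,-294 \right)}}{-298621} = \frac{\left(-294\right) \left(1 - 4625\right)}{-298621} = - 294 \left(1 - 4625\right) \left(- \frac{1}{298621}\right) = \left(-294\right) \left(-4624\right) \left(- \frac{1}{298621}\right) = 1359456 \left(- \frac{1}{298621}\right) = - \frac{1359456}{298621}$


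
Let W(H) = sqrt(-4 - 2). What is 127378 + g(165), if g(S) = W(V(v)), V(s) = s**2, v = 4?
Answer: 127378 + I*sqrt(6) ≈ 1.2738e+5 + 2.4495*I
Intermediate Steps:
W(H) = I*sqrt(6) (W(H) = sqrt(-6) = I*sqrt(6))
g(S) = I*sqrt(6)
127378 + g(165) = 127378 + I*sqrt(6)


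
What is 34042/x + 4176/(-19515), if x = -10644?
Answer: -118129829/34619610 ≈ -3.4122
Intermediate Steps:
34042/x + 4176/(-19515) = 34042/(-10644) + 4176/(-19515) = 34042*(-1/10644) + 4176*(-1/19515) = -17021/5322 - 1392/6505 = -118129829/34619610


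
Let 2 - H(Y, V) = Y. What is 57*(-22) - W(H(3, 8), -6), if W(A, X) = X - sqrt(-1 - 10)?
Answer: -1248 + I*sqrt(11) ≈ -1248.0 + 3.3166*I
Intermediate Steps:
H(Y, V) = 2 - Y
W(A, X) = X - I*sqrt(11) (W(A, X) = X - sqrt(-11) = X - I*sqrt(11))
57*(-22) - W(H(3, 8), -6) = 57*(-22) - (-6 - I*sqrt(11)) = -1254 + (6 + I*sqrt(11)) = -1248 + I*sqrt(11)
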